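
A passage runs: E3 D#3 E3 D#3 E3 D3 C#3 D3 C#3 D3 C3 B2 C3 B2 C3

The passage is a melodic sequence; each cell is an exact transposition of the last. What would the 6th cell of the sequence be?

Gb2 F2 Gb2 F2 Gb2

With a 5-note motive the entries are E3, D3, C3, each down a 2nd from the previous.
Continuing the starts: Bb2 → Ab2 → Gb2.
So cell 6 is Gb2 F2 Gb2 F2 Gb2.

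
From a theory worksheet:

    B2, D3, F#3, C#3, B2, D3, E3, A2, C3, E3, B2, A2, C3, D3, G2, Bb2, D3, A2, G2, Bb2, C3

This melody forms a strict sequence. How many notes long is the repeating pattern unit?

Try groups of 7 (3 cells in 21 notes):
B2 D3 F#3 C#3 B2 D3 E3 | A2 C3 E3 B2 A2 C3 D3 | G2 Bb2 D3 A2 G2 Bb2 C3
Every group is a transposition down a 2nd of the one before; no shorter unit works.

7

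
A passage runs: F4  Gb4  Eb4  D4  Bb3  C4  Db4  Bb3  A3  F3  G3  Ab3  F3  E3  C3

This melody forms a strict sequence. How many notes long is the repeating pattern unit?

5

Try groups of 5 (3 cells in 15 notes):
F4 Gb4 Eb4 D4 Bb3 | C4 Db4 Bb3 A3 F3 | G3 Ab3 F3 E3 C3
Every group is a transposition down a 4th of the one before; no shorter unit works.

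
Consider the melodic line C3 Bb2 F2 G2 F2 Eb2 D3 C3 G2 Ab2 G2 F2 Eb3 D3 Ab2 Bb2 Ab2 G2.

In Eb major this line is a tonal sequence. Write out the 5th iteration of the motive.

Taking 6-note groups, the heads are C3, D3, Eb3: the pattern moves up a 2nd.
Extending up a 2nd: F3 → G3.
From G3 the diatonic shape gives G3 F3 C3 D3 C3 Bb2.

G3 F3 C3 D3 C3 Bb2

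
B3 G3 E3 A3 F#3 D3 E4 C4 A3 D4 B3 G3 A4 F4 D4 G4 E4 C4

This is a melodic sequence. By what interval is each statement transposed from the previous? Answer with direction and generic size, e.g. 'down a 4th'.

Unit = 6 notes; the statements start on B3, E4, A4, moving up a 4th each time.
B3 to E4 is up a 4th.

up a 4th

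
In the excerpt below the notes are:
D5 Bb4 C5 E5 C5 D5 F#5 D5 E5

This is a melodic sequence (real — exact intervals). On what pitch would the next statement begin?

G#5

With a 3-note motive the entries are D5, E5, F#5, each up a 2nd from the previous.
One more step up a 2nd gives G#5.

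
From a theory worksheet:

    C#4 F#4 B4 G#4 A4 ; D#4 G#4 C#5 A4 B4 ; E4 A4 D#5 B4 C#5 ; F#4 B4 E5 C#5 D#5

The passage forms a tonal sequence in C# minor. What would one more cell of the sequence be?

G#4 C#5 F#5 D#5 E5

Unit = 5 notes; the statements start on C#4, D#4, E4, F#4, moving up a 2nd each time.
From G#4 the diatonic shape gives G#4 C#5 F#5 D#5 E5.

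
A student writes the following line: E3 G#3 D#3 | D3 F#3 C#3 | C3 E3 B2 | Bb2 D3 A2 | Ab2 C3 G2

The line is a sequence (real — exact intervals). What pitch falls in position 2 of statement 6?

Bb2

The unit is 3 notes. Position-2 pitches of the 5 shown cells: G#3, F#3, E3, D3, C3.
From C3, down a 2nd gives Bb2.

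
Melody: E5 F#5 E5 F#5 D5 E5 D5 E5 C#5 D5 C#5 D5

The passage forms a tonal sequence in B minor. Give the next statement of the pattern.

B4 C#5 B4 C#5

With a 4-note motive the entries are E5, D5, C#5, each down a 2nd from the previous.
Statement 4 starts on B4 and keeps the same diatonic contour: B4 C#5 B4 C#5.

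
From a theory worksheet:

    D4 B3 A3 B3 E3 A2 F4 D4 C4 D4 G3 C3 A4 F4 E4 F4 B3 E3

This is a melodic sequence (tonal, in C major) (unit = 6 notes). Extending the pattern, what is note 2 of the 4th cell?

Grouping in 6s, the 2nd note of each cell is B3, D4, F4.
From F4, up a 3rd gives A4.

A4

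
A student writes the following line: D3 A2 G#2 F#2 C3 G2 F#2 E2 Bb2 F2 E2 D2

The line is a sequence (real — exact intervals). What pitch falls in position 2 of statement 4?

Eb2

The unit is 4 notes. Position-2 pitches of the 3 shown cells: A2, G2, F2.
From F2, down a 2nd gives Eb2.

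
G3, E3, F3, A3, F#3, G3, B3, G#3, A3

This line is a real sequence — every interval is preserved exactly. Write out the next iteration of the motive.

The 3-note cells begin on G3, A3, B3 — each up a 2nd from the last.
So cell 4 is C#4 A#3 B3.

C#4 A#3 B3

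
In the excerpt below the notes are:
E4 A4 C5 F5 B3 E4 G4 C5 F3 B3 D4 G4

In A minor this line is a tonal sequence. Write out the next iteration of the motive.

C3 F3 A3 D4

The 4-note cells begin on E4, B3, F3 — each down a 4th from the last.
From C3 the diatonic shape gives C3 F3 A3 D4.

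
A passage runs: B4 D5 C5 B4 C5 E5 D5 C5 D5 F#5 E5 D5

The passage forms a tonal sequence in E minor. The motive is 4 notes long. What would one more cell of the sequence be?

E5 G5 F#5 E5

Unit = 4 notes; the statements start on B4, C5, D5, moving up a 2nd each time.
So cell 4 is E5 G5 F#5 E5.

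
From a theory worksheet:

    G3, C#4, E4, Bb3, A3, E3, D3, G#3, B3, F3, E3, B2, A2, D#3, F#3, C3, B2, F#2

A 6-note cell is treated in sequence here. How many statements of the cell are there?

18 notes in groups of 6 gives 18/6 = 3 statements.
Starts: G3, D3, A2 — each down a 4th.

3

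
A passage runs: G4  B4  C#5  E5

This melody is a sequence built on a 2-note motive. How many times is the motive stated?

4 notes in groups of 2 gives 4/2 = 2 statements.
Starts: G4, C#5 — each up a 4th.

2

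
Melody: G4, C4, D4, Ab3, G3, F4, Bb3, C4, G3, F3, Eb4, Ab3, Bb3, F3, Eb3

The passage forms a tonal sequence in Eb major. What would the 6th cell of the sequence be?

Bb3 Eb3 F3 C3 Bb2

With a 5-note motive the entries are G4, F4, Eb4, each down a 2nd from the previous.
Carrying on: D4 → C4 → Bb3.
Statement 6 starts on Bb3 and keeps the same diatonic contour: Bb3 Eb3 F3 C3 Bb2.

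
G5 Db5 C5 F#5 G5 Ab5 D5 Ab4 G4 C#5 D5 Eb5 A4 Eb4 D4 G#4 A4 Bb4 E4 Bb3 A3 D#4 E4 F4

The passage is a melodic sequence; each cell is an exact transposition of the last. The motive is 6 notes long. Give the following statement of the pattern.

B3 F3 E3 A#3 B3 C4

Unit = 6 notes; the statements start on G5, D5, A4, E4, moving down a 4th each time.
Statement 5 starts on B3 and keeps the same exact contour: B3 F3 E3 A#3 B3 C4.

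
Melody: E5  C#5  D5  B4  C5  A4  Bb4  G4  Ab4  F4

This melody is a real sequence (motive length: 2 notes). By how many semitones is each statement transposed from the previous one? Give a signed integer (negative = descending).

The 2-note cells begin on E5, D5, C5, Bb4, Ab4 — each down a 2nd from the last.
E5→D5 is 74 − 76 = -2 semitones.

-2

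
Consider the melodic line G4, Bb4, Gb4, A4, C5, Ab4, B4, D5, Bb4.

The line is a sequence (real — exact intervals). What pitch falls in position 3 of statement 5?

Grouping in 3s, the 3rd note of each cell is Gb4, Ab4, Bb4.
Carrying that up a 2nd forward: C5 → D5.

D5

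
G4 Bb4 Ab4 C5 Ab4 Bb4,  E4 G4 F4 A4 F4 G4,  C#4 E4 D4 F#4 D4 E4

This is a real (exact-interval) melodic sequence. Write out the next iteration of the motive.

The 6-note cells begin on G4, E4, C#4 — each down a 3rd from the last.
Statement 4 starts on A#3 and keeps the same exact contour: A#3 C#4 B3 D#4 B3 C#4.

A#3 C#4 B3 D#4 B3 C#4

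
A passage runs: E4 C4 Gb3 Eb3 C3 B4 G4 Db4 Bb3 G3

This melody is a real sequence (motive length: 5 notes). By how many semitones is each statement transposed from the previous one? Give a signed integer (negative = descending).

Taking 5-note groups, the heads are E4, B4: the pattern moves up a 5th.
Counting half-steps from E4 to B4: 7.

7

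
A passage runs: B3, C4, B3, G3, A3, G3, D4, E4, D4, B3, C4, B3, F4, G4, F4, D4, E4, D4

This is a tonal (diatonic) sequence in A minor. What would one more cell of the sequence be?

The 6-note cells begin on B3, D4, F4 — each up a 3rd from the last.
So cell 4 is A4 B4 A4 F4 G4 F4.

A4 B4 A4 F4 G4 F4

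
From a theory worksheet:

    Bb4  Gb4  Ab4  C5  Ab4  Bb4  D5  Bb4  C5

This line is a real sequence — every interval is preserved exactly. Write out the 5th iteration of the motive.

The 3-note cells begin on Bb4, C5, D5 — each up a 2nd from the last.
Carrying on: E5 → F#5.
So cell 5 is F#5 D5 E5.

F#5 D5 E5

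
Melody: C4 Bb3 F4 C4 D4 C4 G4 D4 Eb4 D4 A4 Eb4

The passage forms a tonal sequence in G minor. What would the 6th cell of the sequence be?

Unit = 4 notes; the statements start on C4, D4, Eb4, moving up a 2nd each time.
Extending up a 2nd: F4 → G4 → A4.
Statement 6 starts on A4 and keeps the same diatonic contour: A4 G4 D5 A4.

A4 G4 D5 A4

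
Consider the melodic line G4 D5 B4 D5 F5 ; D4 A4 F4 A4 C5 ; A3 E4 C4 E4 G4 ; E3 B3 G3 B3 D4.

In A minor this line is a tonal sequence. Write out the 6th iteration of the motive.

F2 C3 A2 C3 E3

Taking 5-note groups, the heads are G4, D4, A3, E3: the pattern moves down a 4th.
Carrying on: B2 → F2.
So cell 6 is F2 C3 A2 C3 E3.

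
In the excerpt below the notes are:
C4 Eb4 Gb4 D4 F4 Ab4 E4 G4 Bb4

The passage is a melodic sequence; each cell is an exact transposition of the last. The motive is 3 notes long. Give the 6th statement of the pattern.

A#4 C#5 E5

Taking 3-note groups, the heads are C4, D4, E4: the pattern moves up a 2nd.
Continuing the starts: F#4 → G#4 → A#4.
Statement 6 starts on A#4 and keeps the same exact contour: A#4 C#5 E5.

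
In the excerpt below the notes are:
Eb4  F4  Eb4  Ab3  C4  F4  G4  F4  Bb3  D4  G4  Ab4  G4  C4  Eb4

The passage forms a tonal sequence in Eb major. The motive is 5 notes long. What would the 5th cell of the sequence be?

Bb4 C5 Bb4 Eb4 G4

Taking 5-note groups, the heads are Eb4, F4, G4: the pattern moves up a 2nd.
Continuing the starts: Ab4 → Bb4.
Statement 5 starts on Bb4 and keeps the same diatonic contour: Bb4 C5 Bb4 Eb4 G4.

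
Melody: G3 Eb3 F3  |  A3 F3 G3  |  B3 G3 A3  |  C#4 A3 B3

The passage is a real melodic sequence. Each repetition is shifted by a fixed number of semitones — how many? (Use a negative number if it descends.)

Taking 3-note groups, the heads are G3, A3, B3, C#4: the pattern moves up a 2nd.
G3 to A3 spans +2 semitones.

2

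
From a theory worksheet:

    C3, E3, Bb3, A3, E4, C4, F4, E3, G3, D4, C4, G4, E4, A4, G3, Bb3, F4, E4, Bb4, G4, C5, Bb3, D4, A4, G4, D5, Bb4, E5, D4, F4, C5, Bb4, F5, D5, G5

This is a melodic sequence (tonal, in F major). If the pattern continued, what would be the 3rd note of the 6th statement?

With 7-note cells, note 3 of each statement runs Bb3, D4, F4, A4, C5.
Each moves up a 3rd; the next is E5.

E5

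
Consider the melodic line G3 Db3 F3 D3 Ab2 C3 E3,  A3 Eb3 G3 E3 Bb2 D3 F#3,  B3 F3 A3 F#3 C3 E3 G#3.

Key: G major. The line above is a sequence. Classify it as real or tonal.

real

Each cell has the same semitone pattern (-6, 4, -3, -6, 4, 4) — intervals are preserved exactly.
And Db3 lies outside G major, so the sequence is real rather than tonal.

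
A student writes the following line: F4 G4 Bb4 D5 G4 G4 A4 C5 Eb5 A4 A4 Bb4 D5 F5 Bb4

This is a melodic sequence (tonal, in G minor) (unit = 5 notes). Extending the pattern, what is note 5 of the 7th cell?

F5

Grouping in 5s, the 5th note of each cell is G4, A4, Bb4.
Each moves up a 2nd. Continuing: C5 → D5 → Eb5 → F5.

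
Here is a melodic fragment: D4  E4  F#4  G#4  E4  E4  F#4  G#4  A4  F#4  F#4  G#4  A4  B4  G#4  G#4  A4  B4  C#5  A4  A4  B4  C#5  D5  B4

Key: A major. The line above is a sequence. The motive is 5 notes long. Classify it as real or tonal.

tonal

Every note is diatonic to A major.
Cell 1 has +2 semitones from note 3 to 4, but cell 2 has +1 — the interval quality changes while the contour stays the same, which is the hallmark of a tonal sequence.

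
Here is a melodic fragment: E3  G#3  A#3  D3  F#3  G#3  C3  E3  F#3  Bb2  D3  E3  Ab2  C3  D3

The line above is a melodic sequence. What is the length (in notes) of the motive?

3

15 notes total. Splitting into 5 groups of 3:
E3 G#3 A#3 | D3 F#3 G#3 | C3 E3 F#3 | Bb2 D3 E3 | Ab2 C3 D3
Every group is a transposition down a 2nd of the one before; no shorter unit works.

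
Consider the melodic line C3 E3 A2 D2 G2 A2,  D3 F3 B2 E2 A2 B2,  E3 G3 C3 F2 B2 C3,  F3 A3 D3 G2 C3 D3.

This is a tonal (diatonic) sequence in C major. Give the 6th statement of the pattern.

A3 C4 F3 B2 E3 F3

The 6-note cells begin on C3, D3, E3, F3 — each up a 2nd from the last.
Continuing the starts: G3 → A3.
Statement 6 starts on A3 and keeps the same diatonic contour: A3 C4 F3 B2 E3 F3.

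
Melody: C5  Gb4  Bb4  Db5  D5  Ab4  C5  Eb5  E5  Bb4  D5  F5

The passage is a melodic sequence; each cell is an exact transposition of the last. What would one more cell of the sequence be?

F#5 C5 E5 G5

With a 4-note motive the entries are C5, D5, E5, each up a 2nd from the previous.
So cell 4 is F#5 C5 E5 G5.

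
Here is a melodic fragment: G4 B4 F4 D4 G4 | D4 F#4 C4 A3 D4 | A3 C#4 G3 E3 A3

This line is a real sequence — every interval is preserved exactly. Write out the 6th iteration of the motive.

F#2 A#2 E2 C#2 F#2

Taking 5-note groups, the heads are G4, D4, A3: the pattern moves down a 4th.
Carrying on: E3 → B2 → F#2.
Statement 6 starts on F#2 and keeps the same exact contour: F#2 A#2 E2 C#2 F#2.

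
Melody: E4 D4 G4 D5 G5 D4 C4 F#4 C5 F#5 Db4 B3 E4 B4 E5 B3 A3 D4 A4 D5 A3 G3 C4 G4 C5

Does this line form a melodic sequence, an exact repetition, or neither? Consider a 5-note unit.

neither

Note 1 of cell 3 is Db4; if this were a sequence it would be C4. No unit length gives a consistent transposition pattern.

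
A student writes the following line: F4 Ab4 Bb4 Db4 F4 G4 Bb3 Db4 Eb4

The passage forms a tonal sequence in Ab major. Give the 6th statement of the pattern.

The 3-note cells begin on F4, Db4, Bb3 — each down a 3rd from the last.
Extending down a 3rd: G3 → Eb3 → C3.
Statement 6 starts on C3 and keeps the same diatonic contour: C3 Eb3 F3.

C3 Eb3 F3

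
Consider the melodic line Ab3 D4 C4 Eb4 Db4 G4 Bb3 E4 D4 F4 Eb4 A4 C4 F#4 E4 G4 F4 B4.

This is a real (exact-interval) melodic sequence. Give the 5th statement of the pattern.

Taking 6-note groups, the heads are Ab3, Bb3, C4: the pattern moves up a 2nd.
Extending up a 2nd: D4 → E4.
Statement 5 starts on E4 and keeps the same exact contour: E4 A#4 G#4 B4 A4 D#5.

E4 A#4 G#4 B4 A4 D#5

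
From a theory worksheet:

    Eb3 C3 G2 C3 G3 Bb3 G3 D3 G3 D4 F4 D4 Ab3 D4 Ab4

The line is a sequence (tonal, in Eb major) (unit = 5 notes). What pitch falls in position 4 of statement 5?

With 5-note cells, note 4 of each statement runs C3, G3, D4.
Extending up a 5th: Ab4 → Eb5.

Eb5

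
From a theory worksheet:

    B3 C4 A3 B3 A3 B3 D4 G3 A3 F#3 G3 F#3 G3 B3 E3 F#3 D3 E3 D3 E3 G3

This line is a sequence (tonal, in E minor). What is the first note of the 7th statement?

D2

The 7-note cells begin on B3, G3, E3 — each down a 3rd from the last.
Continuing: C3 → A2 → F#2 → D2. Statement 7 starts on D2.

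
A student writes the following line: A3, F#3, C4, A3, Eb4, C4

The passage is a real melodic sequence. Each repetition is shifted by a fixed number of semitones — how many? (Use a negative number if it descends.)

With a 2-note motive the entries are A3, C4, Eb4, each up a 3rd from the previous.
Counting half-steps from A3 to C4: 3.

3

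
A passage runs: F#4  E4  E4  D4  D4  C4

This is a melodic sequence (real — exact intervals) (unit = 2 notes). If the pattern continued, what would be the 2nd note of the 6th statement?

With 2-note cells, note 2 of each statement runs E4, D4, C4.
Carrying that down a 2nd forward: Bb3 → Ab3 → Gb3.

Gb3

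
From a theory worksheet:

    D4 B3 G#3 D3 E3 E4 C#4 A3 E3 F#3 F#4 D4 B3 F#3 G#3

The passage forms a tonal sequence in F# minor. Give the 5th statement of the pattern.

A4 F#4 D4 A3 B3

With a 5-note motive the entries are D4, E4, F#4, each up a 2nd from the previous.
Extending up a 2nd: G#4 → A4.
So cell 5 is A4 F#4 D4 A3 B3.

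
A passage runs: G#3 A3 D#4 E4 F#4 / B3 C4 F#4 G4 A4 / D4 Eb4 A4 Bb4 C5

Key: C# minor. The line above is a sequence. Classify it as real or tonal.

Each cell has the same semitone pattern (1, 6, 1, 2) — intervals are preserved exactly.
And C4 lies outside C# minor, so the sequence is real rather than tonal.

real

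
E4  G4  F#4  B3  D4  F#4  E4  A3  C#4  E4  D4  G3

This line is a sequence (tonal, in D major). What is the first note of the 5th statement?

Taking 4-note groups, the heads are E4, D4, C#4: the pattern moves down a 2nd.
Continuing: B3 → A3. Statement 5 starts on A3.

A3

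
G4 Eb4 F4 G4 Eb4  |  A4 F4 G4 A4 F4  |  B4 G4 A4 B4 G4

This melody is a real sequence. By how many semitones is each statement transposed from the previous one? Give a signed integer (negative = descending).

2

With a 5-note motive the entries are G4, A4, B4, each up a 2nd from the previous.
G4→A4 is 69 − 67 = 2 semitones.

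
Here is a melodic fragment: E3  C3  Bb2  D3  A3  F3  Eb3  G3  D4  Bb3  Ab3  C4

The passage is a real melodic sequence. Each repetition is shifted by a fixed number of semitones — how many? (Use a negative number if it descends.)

5

Unit = 4 notes; the statements start on E3, A3, D4, moving up a 4th each time.
E3 to A3 spans +5 semitones.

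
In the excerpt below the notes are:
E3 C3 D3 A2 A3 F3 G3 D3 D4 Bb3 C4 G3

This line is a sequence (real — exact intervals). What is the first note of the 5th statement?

C5

Taking 4-note groups, the heads are E3, A3, D4: the pattern moves up a 4th.
Extending the heads up a 4th: G4 → C5.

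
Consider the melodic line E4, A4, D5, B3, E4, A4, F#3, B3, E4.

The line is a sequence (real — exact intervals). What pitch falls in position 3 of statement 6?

C#3

The unit is 3 notes. Position-3 pitches of the 3 shown cells: D5, A4, E4.
Each moves down a 4th. Continuing: B3 → F#3 → C#3.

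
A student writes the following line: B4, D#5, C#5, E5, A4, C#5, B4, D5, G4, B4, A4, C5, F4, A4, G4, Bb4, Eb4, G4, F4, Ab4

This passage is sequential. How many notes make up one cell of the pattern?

20 notes total. Splitting into 5 groups of 4:
B4 D#5 C#5 E5 | A4 C#5 B4 D5 | G4 B4 A4 C5 | F4 A4 G4 Bb4 | Eb4 G4 F4 Ab4
Every group is a transposition down a 2nd of the one before; no shorter unit works.

4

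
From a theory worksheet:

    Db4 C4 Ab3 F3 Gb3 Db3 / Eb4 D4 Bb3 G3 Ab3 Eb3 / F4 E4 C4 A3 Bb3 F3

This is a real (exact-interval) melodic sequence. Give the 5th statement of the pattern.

A4 G#4 E4 C#4 D4 A3

Taking 6-note groups, the heads are Db4, Eb4, F4: the pattern moves up a 2nd.
Carrying on: G4 → A4.
So cell 5 is A4 G#4 E4 C#4 D4 A3.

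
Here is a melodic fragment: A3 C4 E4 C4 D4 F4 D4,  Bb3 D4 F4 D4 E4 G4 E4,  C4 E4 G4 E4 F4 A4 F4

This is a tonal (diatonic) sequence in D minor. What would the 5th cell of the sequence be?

Taking 7-note groups, the heads are A3, Bb3, C4: the pattern moves up a 2nd.
Continuing the starts: D4 → E4.
Statement 5 starts on E4 and keeps the same diatonic contour: E4 G4 Bb4 G4 A4 C5 A4.

E4 G4 Bb4 G4 A4 C5 A4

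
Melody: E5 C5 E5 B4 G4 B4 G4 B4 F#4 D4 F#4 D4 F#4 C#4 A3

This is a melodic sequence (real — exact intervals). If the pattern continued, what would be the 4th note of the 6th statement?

With 5-note cells, note 4 of each statement runs B4, F#4, C#4.
Each moves down a 4th. Continuing: G#3 → D#3 → A#2.

A#2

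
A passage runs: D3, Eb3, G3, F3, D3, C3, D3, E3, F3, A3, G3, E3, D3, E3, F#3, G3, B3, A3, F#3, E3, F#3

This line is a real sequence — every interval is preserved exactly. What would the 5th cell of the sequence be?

With a 7-note motive the entries are D3, E3, F#3, each up a 2nd from the previous.
Continuing the starts: G#3 → A#3.
So cell 5 is A#3 B3 D#4 C#4 A#3 G#3 A#3.

A#3 B3 D#4 C#4 A#3 G#3 A#3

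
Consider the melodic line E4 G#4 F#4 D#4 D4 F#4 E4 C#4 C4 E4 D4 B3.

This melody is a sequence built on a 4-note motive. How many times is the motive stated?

3

12 notes in groups of 4 gives 12/4 = 3 statements.
Starts: E4, D4, C4 — each down a 2nd.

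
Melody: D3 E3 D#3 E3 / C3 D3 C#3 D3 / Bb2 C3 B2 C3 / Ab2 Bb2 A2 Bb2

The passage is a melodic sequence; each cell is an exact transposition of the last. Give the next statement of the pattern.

Gb2 Ab2 G2 Ab2

The 4-note cells begin on D3, C3, Bb2, Ab2 — each down a 2nd from the last.
So cell 5 is Gb2 Ab2 G2 Ab2.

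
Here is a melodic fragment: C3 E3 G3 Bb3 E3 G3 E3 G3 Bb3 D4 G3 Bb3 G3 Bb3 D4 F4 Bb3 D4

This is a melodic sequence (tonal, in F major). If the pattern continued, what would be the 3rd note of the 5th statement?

A4

With 6-note cells, note 3 of each statement runs G3, Bb3, D4.
Carrying that up a 3rd forward: F4 → A4.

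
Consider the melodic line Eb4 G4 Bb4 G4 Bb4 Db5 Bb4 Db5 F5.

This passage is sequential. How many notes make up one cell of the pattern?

There are 9 notes; a 3-note unit gives 3 cells:
Eb4 G4 Bb4 | G4 Bb4 Db5 | Bb4 Db5 F5
Each cell is the previous one up a 3rd — so the unit is 3 notes.

3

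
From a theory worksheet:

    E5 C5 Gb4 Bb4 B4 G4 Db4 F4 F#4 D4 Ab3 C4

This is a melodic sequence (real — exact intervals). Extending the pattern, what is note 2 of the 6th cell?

B2

Grouping in 4s, the 2nd note of each cell is C5, G4, D4.
Carrying that down a 4th forward: A3 → E3 → B2.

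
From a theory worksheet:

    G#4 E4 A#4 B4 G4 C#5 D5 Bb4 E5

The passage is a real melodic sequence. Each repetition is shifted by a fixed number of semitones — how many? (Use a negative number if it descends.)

3

With a 3-note motive the entries are G#4, B4, D5, each up a 3rd from the previous.
Counting half-steps from G#4 to B4: 3.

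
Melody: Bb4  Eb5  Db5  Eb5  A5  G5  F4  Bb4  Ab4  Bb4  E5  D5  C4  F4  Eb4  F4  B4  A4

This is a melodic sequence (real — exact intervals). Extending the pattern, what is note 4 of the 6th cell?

Grouping in 6s, the 4th note of each cell is Eb5, Bb4, F4.
Extending down a 4th: C4 → G3 → D3.

D3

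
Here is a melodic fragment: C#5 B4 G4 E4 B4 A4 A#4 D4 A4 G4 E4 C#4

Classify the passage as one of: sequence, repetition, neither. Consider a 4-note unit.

Note 3 of cell 2 is A#4; if this were a sequence it would be F#4. No unit length gives a consistent transposition pattern.

neither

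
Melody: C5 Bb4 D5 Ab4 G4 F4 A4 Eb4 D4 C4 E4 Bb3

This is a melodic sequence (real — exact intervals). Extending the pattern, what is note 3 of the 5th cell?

Grouping in 4s, the 3rd note of each cell is D5, A4, E4.
Each moves down a 4th. Continuing: B3 → F#3.

F#3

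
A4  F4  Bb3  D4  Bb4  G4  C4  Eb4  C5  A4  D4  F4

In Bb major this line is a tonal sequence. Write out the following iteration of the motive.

D5 Bb4 Eb4 G4

With a 4-note motive the entries are A4, Bb4, C5, each up a 2nd from the previous.
From D5 the diatonic shape gives D5 Bb4 Eb4 G4.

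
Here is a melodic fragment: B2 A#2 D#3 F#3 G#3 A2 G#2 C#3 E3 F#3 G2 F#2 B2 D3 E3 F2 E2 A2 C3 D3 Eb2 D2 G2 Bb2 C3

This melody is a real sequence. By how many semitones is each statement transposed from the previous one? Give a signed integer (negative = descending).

-2

Taking 5-note groups, the heads are B2, A2, G2, F2, Eb2: the pattern moves down a 2nd.
B2→A2 is 45 − 47 = -2 semitones.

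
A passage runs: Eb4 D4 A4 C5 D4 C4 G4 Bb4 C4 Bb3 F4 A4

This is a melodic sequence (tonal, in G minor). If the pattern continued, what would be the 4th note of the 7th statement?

With 4-note cells, note 4 of each statement runs C5, Bb4, A4.
Carrying that down a 2nd forward: G4 → F4 → Eb4 → D4.

D4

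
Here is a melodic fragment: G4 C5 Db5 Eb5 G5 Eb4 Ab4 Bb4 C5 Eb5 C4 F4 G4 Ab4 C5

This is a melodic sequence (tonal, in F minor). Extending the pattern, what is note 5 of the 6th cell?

Db4

With 5-note cells, note 5 of each statement runs G5, Eb5, C5.
Extending down a 3rd: Ab4 → F4 → Db4.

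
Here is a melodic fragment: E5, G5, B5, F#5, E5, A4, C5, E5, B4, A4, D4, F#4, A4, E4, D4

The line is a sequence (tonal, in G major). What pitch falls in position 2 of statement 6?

A2

The unit is 5 notes. Position-2 pitches of the 3 shown cells: G5, C5, F#4.
Carrying that down a 5th forward: B3 → E3 → A2.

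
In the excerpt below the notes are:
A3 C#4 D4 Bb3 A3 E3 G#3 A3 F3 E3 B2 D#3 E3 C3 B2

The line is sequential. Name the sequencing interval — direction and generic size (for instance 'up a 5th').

down a 4th

With a 5-note motive the entries are A3, E3, B2, each down a 4th from the previous.
A3 to E3 is down a 4th.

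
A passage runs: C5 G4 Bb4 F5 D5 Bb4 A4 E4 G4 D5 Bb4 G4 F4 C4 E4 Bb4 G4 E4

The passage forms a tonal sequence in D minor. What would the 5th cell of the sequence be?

With a 6-note motive the entries are C5, A4, F4, each down a 3rd from the previous.
Extending down a 3rd: D4 → Bb3.
So cell 5 is Bb3 F3 A3 E4 C4 A3.

Bb3 F3 A3 E4 C4 A3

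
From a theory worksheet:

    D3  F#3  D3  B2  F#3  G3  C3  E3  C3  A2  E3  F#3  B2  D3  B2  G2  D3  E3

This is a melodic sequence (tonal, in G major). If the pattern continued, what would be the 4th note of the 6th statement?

D2

With 6-note cells, note 4 of each statement runs B2, A2, G2.
Each moves down a 2nd. Continuing: F#2 → E2 → D2.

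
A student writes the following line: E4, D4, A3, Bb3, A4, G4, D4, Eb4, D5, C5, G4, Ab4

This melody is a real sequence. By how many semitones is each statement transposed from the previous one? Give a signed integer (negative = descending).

5

Unit = 4 notes; the statements start on E4, A4, D5, moving up a 4th each time.
E4 to A4 spans +5 semitones.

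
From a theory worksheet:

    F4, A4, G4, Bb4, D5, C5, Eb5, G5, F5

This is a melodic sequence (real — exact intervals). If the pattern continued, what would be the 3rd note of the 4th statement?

Grouping in 3s, the 3rd note of each cell is G4, C5, F5.
From F5, up a 4th gives Bb5.

Bb5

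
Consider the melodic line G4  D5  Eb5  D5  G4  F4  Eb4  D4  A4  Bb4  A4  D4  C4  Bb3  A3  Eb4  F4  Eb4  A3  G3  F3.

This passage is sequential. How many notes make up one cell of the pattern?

7

21 notes total. Splitting into 3 groups of 7:
G4 D5 Eb5 D5 G4 F4 Eb4 | D4 A4 Bb4 A4 D4 C4 Bb3 | A3 Eb4 F4 Eb4 A3 G3 F3
Each cell is the previous one down a 4th — so the unit is 7 notes.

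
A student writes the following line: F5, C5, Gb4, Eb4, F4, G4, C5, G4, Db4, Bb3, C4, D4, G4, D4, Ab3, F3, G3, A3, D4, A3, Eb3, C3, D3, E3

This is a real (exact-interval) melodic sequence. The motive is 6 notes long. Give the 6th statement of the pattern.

With a 6-note motive the entries are F5, C5, G4, D4, each down a 4th from the previous.
Carrying on: A3 → E3.
So cell 6 is E3 B2 F2 D2 E2 F#2.

E3 B2 F2 D2 E2 F#2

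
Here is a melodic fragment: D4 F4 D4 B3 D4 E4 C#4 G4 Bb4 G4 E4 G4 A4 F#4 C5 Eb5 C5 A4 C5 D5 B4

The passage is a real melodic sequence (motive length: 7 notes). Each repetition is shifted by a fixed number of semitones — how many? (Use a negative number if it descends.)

5

Taking 7-note groups, the heads are D4, G4, C5: the pattern moves up a 4th.
D4→G4 is 67 − 62 = 5 semitones.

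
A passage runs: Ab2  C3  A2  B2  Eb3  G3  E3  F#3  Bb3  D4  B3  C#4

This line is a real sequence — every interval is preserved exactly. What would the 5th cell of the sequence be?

Taking 4-note groups, the heads are Ab2, Eb3, Bb3: the pattern moves up a 5th.
Carrying on: F4 → C5.
So cell 5 is C5 E5 C#5 D#5.

C5 E5 C#5 D#5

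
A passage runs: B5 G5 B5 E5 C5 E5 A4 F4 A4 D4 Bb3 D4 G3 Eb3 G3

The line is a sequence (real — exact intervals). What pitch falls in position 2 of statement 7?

Db2

Grouping in 3s, the 2nd note of each cell is G5, C5, F4, Bb3, Eb3.
Carrying that down a 5th forward: Ab2 → Db2.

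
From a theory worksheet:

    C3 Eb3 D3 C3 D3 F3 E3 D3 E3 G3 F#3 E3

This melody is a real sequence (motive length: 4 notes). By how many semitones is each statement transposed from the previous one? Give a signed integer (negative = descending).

Taking 4-note groups, the heads are C3, D3, E3: the pattern moves up a 2nd.
C3→D3 is 50 − 48 = 2 semitones.

2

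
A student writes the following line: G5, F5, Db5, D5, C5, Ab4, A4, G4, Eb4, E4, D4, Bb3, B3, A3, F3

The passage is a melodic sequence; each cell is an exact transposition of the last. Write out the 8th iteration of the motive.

Unit = 3 notes; the statements start on G5, D5, A4, E4, B3, moving down a 4th each time.
Carrying on: F#3 → C#3 → G#2.
Statement 8 starts on G#2 and keeps the same exact contour: G#2 F#2 D2.

G#2 F#2 D2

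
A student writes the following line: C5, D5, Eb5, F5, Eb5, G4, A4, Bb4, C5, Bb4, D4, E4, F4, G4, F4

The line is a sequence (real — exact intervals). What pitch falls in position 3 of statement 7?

Grouping in 5s, the 3rd note of each cell is Eb5, Bb4, F4.
Carrying that down a 4th forward: C4 → G3 → D3 → A2.

A2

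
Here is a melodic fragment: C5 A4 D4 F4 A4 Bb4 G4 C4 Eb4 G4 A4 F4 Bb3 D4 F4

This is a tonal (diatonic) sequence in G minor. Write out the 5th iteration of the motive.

Taking 5-note groups, the heads are C5, Bb4, A4: the pattern moves down a 2nd.
Carrying on: G4 → F4.
So cell 5 is F4 D4 G3 Bb3 D4.

F4 D4 G3 Bb3 D4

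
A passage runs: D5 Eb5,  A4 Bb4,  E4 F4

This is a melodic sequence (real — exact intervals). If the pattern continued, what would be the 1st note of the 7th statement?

G#2

The unit is 2 notes. Position-1 pitches of the 3 shown cells: D5, A4, E4.
Extending down a 4th: B3 → F#3 → C#3 → G#2.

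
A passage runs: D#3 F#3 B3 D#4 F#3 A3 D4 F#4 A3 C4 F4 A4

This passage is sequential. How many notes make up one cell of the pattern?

4

12 notes total. Splitting into 3 groups of 4:
D#3 F#3 B3 D#4 | F#3 A3 D4 F#4 | A3 C4 F4 A4
Every group is a transposition up a 3rd of the one before; no shorter unit works.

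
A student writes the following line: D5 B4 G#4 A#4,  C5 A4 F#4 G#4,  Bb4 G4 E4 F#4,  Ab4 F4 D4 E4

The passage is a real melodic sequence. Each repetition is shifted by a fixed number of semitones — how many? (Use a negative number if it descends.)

-2

Taking 4-note groups, the heads are D5, C5, Bb4, Ab4: the pattern moves down a 2nd.
D5 to C5 spans -2 semitones.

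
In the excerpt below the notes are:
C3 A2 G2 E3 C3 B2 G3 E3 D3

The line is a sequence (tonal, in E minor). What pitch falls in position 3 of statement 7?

With 3-note cells, note 3 of each statement runs G2, B2, D3.
Each moves up a 3rd. Continuing: F#3 → A3 → C4 → E4.

E4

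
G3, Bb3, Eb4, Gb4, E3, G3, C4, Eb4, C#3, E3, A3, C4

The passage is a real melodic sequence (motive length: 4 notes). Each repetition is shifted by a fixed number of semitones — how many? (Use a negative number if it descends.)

-3

Unit = 4 notes; the statements start on G3, E3, C#3, moving down a 3rd each time.
G3 to E3 spans -3 semitones.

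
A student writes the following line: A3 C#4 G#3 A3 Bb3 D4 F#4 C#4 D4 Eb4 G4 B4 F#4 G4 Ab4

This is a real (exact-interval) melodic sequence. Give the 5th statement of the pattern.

F5 A5 E5 F5 Gb5

The 5-note cells begin on A3, D4, G4 — each up a 4th from the last.
Extending up a 4th: C5 → F5.
From F5 the exact shape gives F5 A5 E5 F5 Gb5.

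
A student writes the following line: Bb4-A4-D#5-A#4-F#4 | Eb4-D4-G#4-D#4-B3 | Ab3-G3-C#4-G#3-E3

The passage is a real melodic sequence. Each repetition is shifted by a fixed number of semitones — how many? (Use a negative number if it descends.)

-7

Taking 5-note groups, the heads are Bb4, Eb4, Ab3: the pattern moves down a 5th.
Bb4 to Eb4 spans -7 semitones.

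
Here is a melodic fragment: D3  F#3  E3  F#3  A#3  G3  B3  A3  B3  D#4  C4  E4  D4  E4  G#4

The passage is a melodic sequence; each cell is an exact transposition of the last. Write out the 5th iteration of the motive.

Bb4 D5 C5 D5 F#5

Taking 5-note groups, the heads are D3, G3, C4: the pattern moves up a 4th.
Extending up a 4th: F4 → Bb4.
From Bb4 the exact shape gives Bb4 D5 C5 D5 F#5.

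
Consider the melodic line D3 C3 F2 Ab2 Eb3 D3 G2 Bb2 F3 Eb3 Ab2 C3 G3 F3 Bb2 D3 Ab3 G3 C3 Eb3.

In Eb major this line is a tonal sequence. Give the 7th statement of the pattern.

C4 Bb3 Eb3 G3

The 4-note cells begin on D3, Eb3, F3, G3, Ab3 — each up a 2nd from the last.
Extending up a 2nd: Bb3 → C4.
From C4 the diatonic shape gives C4 Bb3 Eb3 G3.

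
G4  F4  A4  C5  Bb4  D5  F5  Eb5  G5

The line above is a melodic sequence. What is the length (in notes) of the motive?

3

Try groups of 3 (3 cells in 9 notes):
G4 F4 A4 | C5 Bb4 D5 | F5 Eb5 G5
That's a consistent up a 4th shift per cell, and no other grouping gives one.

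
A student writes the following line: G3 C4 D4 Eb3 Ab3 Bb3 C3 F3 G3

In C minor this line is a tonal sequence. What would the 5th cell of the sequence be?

Taking 3-note groups, the heads are G3, Eb3, C3: the pattern moves down a 3rd.
Carrying on: Ab2 → F2.
Statement 5 starts on F2 and keeps the same diatonic contour: F2 Bb2 C3.

F2 Bb2 C3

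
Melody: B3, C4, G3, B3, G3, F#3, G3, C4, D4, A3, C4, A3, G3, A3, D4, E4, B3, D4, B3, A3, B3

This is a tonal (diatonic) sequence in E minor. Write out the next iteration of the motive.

Taking 7-note groups, the heads are B3, C4, D4: the pattern moves up a 2nd.
Statement 4 starts on E4 and keeps the same diatonic contour: E4 F#4 C4 E4 C4 B3 C4.

E4 F#4 C4 E4 C4 B3 C4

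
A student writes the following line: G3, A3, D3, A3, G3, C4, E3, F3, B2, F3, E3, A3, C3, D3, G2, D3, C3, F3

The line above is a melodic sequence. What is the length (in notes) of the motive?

18 notes total. Splitting into 3 groups of 6:
G3 A3 D3 A3 G3 C4 | E3 F3 B2 F3 E3 A3 | C3 D3 G2 D3 C3 F3
That's a consistent down a 3rd shift per cell, and no other grouping gives one.

6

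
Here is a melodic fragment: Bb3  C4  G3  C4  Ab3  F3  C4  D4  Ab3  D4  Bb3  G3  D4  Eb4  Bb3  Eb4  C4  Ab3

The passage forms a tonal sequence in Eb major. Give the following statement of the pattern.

With a 6-note motive the entries are Bb3, C4, D4, each up a 2nd from the previous.
So cell 4 is Eb4 F4 C4 F4 D4 Bb3.

Eb4 F4 C4 F4 D4 Bb3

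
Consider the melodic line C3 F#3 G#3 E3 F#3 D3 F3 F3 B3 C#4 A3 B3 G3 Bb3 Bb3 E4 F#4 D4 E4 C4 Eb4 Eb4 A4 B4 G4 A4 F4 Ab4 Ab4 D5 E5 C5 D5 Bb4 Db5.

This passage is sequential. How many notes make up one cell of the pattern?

There are 35 notes; a 7-note unit gives 5 cells:
C3 F#3 G#3 E3 F#3 D3 F3 | F3 B3 C#4 A3 B3 G3 Bb3 | Bb3 E4 F#4 D4 E4 C4 Eb4 | Eb4 A4 B4 G4 A4 F4 Ab4 | Ab4 D5 E5 C5 D5 Bb4 Db5
Every group is a transposition up a 4th of the one before; no shorter unit works.

7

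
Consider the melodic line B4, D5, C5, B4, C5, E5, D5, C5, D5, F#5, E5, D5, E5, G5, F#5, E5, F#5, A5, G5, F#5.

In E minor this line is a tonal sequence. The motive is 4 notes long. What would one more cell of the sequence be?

G5 B5 A5 G5

The 4-note cells begin on B4, C5, D5, E5, F#5 — each up a 2nd from the last.
Statement 6 starts on G5 and keeps the same diatonic contour: G5 B5 A5 G5.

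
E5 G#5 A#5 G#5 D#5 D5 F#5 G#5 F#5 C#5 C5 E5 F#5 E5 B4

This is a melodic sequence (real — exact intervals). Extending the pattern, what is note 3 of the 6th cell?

C5

With 5-note cells, note 3 of each statement runs A#5, G#5, F#5.
Carrying that down a 2nd forward: E5 → D5 → C5.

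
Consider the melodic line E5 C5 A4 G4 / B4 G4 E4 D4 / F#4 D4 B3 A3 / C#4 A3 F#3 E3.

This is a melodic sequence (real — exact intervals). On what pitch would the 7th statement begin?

A#2

Taking 4-note groups, the heads are E5, B4, F#4, C#4: the pattern moves down a 4th.
Continuing: G#3 → D#3 → A#2. Statement 7 starts on A#2.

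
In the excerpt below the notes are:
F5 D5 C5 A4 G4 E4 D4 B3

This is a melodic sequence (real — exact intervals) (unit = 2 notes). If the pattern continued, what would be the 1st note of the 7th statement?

B2

The unit is 2 notes. Position-1 pitches of the 4 shown cells: F5, C5, G4, D4.
Extending down a 4th: A3 → E3 → B2.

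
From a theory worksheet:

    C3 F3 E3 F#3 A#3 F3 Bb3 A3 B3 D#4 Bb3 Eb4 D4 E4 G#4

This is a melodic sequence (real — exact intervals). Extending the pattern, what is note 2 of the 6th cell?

Gb5

Grouping in 5s, the 2nd note of each cell is F3, Bb3, Eb4.
Each moves up a 4th. Continuing: Ab4 → Db5 → Gb5.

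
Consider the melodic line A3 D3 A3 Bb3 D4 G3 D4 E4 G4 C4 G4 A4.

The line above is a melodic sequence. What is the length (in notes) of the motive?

There are 12 notes; a 4-note unit gives 3 cells:
A3 D3 A3 Bb3 | D4 G3 D4 E4 | G4 C4 G4 A4
Every group is a transposition up a 4th of the one before; no shorter unit works.

4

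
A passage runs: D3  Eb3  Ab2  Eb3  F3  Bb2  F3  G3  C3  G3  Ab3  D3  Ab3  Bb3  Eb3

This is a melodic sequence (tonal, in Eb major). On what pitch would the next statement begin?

Taking 3-note groups, the heads are D3, Eb3, F3, G3, Ab3: the pattern moves up a 2nd.
The next head, up a 2nd from Ab3, is Bb3.

Bb3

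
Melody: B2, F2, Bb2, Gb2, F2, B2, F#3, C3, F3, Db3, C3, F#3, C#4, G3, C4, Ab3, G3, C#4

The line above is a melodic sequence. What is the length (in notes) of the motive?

6

18 notes total. Splitting into 3 groups of 6:
B2 F2 Bb2 Gb2 F2 B2 | F#3 C3 F3 Db3 C3 F#3 | C#4 G3 C4 Ab3 G3 C#4
Every group is a transposition up a 5th of the one before; no shorter unit works.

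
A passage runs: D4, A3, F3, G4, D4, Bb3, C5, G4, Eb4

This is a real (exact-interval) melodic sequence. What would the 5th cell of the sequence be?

Bb5 F5 Db5

Unit = 3 notes; the statements start on D4, G4, C5, moving up a 4th each time.
Extending up a 4th: F5 → Bb5.
From Bb5 the exact shape gives Bb5 F5 Db5.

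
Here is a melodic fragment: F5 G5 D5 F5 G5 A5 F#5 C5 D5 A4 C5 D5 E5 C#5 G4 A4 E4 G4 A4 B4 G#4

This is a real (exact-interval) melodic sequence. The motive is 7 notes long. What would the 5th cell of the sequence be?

Taking 7-note groups, the heads are F5, C5, G4: the pattern moves down a 4th.
Carrying on: D4 → A3.
From A3 the exact shape gives A3 B3 F#3 A3 B3 C#4 A#3.

A3 B3 F#3 A3 B3 C#4 A#3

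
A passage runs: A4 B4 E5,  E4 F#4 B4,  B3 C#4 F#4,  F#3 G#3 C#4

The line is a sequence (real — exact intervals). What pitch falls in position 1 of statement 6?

With 3-note cells, note 1 of each statement runs A4, E4, B3, F#3.
Carrying that down a 4th forward: C#3 → G#2.

G#2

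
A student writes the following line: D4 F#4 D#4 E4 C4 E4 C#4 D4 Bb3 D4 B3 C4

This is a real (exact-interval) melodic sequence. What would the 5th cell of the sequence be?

The 4-note cells begin on D4, C4, Bb3 — each down a 2nd from the last.
Carrying on: Ab3 → Gb3.
From Gb3 the exact shape gives Gb3 Bb3 G3 Ab3.

Gb3 Bb3 G3 Ab3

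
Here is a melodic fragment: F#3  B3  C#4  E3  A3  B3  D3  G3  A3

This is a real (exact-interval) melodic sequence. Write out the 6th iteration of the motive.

Taking 3-note groups, the heads are F#3, E3, D3: the pattern moves down a 2nd.
Carrying on: C3 → Bb2 → Ab2.
From Ab2 the exact shape gives Ab2 Db3 Eb3.

Ab2 Db3 Eb3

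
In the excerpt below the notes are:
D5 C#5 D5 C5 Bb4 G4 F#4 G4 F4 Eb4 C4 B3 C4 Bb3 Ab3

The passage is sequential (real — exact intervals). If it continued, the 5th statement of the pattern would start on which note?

Taking 5-note groups, the heads are D5, G4, C4: the pattern moves down a 5th.
Continuing: F3 → Bb2. Statement 5 starts on Bb2.

Bb2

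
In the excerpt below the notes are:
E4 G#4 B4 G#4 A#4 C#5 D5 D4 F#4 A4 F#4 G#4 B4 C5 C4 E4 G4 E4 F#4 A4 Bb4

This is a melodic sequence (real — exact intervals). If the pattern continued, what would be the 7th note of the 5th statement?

With 7-note cells, note 7 of each statement runs D5, C5, Bb4.
Extending down a 2nd: Ab4 → Gb4.

Gb4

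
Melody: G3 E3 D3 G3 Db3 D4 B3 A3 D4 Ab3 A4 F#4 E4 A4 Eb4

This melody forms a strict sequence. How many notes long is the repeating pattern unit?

5

15 notes total. Splitting into 3 groups of 5:
G3 E3 D3 G3 Db3 | D4 B3 A3 D4 Ab3 | A4 F#4 E4 A4 Eb4
Every group is a transposition up a 5th of the one before; no shorter unit works.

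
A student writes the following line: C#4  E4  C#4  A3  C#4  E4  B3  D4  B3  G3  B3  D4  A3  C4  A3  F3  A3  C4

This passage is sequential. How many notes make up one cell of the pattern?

Try groups of 6 (3 cells in 18 notes):
C#4 E4 C#4 A3 C#4 E4 | B3 D4 B3 G3 B3 D4 | A3 C4 A3 F3 A3 C4
Every group is a transposition down a 2nd of the one before; no shorter unit works.

6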